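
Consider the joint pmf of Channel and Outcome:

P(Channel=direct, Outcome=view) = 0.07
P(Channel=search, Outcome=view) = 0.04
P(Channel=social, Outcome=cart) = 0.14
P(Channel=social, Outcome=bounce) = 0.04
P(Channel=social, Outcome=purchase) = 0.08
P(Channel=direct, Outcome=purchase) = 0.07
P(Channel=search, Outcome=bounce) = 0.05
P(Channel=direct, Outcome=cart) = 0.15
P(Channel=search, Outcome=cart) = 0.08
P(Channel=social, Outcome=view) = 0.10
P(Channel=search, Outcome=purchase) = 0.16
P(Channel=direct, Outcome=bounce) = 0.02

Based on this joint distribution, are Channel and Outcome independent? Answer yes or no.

P(Channel=search) = 0.33 and P(Outcome=purchase) = 0.31, so their product is 0.1023, but P(Channel=search, Outcome=purchase) = 0.16. Since these differ, Channel and Outcome are not independent.

no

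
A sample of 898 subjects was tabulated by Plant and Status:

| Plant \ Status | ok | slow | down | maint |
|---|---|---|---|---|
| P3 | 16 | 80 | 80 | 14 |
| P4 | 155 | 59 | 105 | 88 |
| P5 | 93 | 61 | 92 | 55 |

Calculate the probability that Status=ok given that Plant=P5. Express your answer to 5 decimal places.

0.30897

Total with Plant=P5: 93 + 61 + 92 + 55 = 301.
P(Status=ok | Plant=P5) = 93/301 = 0.30897.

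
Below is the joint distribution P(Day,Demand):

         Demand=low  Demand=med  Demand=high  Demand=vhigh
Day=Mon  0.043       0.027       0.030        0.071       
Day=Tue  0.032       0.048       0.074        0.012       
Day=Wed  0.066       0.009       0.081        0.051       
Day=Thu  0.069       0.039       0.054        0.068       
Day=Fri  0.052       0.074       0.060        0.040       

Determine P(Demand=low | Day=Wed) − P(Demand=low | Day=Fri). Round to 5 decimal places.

P(Day=Wed) = 0.066 + 0.009 + 0.081 + 0.051 = 0.207; P(Demand=low | Day=Wed) = 0.066/0.207 = 0.318841.
P(Day=Fri) = 0.052 + 0.074 + 0.060 + 0.040 = 0.226; P(Demand=low | Day=Fri) = 0.052/0.226 = 0.230088.
Difference = 0.08875.

0.08875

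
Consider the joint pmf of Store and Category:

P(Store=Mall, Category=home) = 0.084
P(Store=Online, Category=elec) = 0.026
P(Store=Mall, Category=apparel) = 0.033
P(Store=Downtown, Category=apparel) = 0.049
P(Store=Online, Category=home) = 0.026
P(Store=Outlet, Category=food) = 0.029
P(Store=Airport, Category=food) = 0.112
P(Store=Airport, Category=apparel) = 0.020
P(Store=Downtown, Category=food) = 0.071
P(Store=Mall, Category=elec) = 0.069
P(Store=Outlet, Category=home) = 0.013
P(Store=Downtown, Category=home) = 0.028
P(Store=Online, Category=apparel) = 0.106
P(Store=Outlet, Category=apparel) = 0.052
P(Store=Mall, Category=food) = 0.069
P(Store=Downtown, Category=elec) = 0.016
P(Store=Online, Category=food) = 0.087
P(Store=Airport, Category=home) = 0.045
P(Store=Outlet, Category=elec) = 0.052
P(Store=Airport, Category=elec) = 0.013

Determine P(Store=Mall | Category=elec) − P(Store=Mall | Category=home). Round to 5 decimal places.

P(Category=elec) = 0.016 + 0.069 + 0.013 + 0.052 + 0.026 = 0.176; P(Store=Mall | Category=elec) = 0.069/0.176 = 0.392045.
P(Category=home) = 0.028 + 0.084 + 0.045 + 0.013 + 0.026 = 0.196; P(Store=Mall | Category=home) = 0.084/0.196 = 0.428571.
Difference = -0.03653.

-0.03653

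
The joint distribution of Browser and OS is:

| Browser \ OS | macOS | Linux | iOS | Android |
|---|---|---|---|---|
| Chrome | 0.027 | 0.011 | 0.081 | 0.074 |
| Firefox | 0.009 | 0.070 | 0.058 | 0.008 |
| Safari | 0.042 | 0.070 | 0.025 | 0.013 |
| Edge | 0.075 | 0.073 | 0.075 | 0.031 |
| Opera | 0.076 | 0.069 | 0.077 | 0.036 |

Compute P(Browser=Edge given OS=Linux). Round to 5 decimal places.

P(OS=Linux) = 0.011 + 0.070 + 0.070 + 0.073 + 0.069 = 0.293.
P(Browser=Edge | OS=Linux) = 0.073/0.293 = 0.24915.

0.24915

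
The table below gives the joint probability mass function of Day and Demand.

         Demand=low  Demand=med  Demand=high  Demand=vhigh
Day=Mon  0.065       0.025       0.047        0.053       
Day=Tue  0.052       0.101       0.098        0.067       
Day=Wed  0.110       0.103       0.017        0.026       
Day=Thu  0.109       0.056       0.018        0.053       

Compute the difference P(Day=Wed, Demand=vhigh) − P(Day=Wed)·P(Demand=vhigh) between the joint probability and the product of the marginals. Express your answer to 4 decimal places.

P(Day=Wed) = 0.110 + 0.103 + 0.017 + 0.026 = 0.256.
P(Demand=vhigh) = 0.053 + 0.067 + 0.026 + 0.053 = 0.199.
P(Day=Wed, Demand=vhigh) − P(Day=Wed)P(Demand=vhigh) = 0.026 − 0.256×0.199 = -0.0249.

-0.0249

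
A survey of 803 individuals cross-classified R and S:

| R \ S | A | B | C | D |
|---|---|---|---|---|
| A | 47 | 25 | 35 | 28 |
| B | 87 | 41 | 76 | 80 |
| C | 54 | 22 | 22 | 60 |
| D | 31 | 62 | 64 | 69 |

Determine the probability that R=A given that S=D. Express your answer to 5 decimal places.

0.11814

Total with S=D: 28 + 80 + 60 + 69 = 237.
P(R=A | S=D) = 28/237 = 0.11814.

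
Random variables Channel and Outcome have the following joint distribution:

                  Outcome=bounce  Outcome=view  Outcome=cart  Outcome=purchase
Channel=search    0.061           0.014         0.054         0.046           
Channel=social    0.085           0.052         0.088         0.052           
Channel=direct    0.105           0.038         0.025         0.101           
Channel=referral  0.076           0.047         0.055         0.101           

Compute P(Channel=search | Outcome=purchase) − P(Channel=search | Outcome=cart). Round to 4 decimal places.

-0.0899

P(Outcome=purchase) = 0.046 + 0.052 + 0.101 + 0.101 = 0.300; P(Channel=search | Outcome=purchase) = 0.046/0.300 = 0.15333.
P(Outcome=cart) = 0.054 + 0.088 + 0.025 + 0.055 = 0.222; P(Channel=search | Outcome=cart) = 0.054/0.222 = 0.24324.
Difference = -0.0899.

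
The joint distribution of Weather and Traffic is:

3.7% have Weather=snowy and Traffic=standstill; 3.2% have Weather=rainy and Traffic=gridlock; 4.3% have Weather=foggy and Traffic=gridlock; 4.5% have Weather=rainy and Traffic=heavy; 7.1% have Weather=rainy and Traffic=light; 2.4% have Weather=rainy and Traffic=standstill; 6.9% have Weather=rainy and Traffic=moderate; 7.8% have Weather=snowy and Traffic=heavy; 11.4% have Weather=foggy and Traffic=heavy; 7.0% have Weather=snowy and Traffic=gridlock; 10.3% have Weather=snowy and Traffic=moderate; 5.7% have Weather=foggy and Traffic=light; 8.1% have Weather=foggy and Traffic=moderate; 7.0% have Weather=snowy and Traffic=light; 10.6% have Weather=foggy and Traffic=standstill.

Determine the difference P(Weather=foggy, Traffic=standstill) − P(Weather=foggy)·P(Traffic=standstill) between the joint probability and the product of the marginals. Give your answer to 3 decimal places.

P(Weather=foggy) = 0.057 + 0.081 + 0.114 + 0.043 + 0.106 = 0.401.
P(Traffic=standstill) = 0.024 + 0.037 + 0.106 = 0.167.
P(Weather=foggy, Traffic=standstill) − P(Weather=foggy)P(Traffic=standstill) = 0.106 − 0.401×0.167 = 0.039.

0.039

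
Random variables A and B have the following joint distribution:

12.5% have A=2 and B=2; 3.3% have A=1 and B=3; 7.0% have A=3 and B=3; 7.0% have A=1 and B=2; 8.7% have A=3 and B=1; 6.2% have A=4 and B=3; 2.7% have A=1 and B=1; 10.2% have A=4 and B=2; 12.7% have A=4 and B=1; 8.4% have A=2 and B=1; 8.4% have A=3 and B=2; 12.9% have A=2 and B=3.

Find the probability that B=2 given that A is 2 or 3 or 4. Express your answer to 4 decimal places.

P(A=2) = 0.084 + 0.125 + 0.129 = 0.338.
P(A=3) = 0.087 + 0.084 + 0.070 = 0.241.
P(A=4) = 0.127 + 0.102 + 0.062 = 0.291.
P(A ∈ {2, 3, 4}) = 0.338 + 0.241 + 0.291 = 0.870; P(B=2, A ∈ {2, 3, 4}) = 0.125 + 0.084 + 0.102 = 0.311.
P(B=2 | A ∈ {2, 3, 4}) = 0.311/0.870 = 0.3575.

0.3575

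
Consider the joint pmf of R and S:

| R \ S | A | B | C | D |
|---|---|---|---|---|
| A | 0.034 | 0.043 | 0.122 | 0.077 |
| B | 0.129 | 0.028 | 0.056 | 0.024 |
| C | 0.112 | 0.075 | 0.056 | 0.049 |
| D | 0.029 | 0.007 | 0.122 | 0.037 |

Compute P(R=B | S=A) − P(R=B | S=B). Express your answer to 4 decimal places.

P(S=A) = 0.034 + 0.129 + 0.112 + 0.029 = 0.304; P(R=B | S=A) = 0.129/0.304 = 0.42434.
P(S=B) = 0.043 + 0.028 + 0.075 + 0.007 = 0.153; P(R=B | S=B) = 0.028/0.153 = 0.18301.
Difference = 0.2413.

0.2413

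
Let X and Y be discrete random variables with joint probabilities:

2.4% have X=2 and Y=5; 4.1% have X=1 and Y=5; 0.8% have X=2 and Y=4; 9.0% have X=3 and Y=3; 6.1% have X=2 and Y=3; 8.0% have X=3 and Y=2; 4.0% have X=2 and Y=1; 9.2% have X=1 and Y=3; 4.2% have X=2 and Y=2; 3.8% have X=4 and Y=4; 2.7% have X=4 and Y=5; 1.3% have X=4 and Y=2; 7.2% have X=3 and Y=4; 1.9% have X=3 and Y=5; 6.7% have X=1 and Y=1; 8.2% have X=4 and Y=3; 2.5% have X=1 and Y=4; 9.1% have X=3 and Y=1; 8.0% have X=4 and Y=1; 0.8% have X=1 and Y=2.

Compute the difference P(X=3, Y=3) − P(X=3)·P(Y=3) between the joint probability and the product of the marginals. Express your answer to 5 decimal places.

P(X=3) = 0.091 + 0.080 + 0.090 + 0.072 + 0.019 = 0.352.
P(Y=3) = 0.092 + 0.061 + 0.090 + 0.082 = 0.325.
P(X=3, Y=3) − P(X=3)P(Y=3) = 0.090 − 0.352×0.325 = -0.02440.

-0.02440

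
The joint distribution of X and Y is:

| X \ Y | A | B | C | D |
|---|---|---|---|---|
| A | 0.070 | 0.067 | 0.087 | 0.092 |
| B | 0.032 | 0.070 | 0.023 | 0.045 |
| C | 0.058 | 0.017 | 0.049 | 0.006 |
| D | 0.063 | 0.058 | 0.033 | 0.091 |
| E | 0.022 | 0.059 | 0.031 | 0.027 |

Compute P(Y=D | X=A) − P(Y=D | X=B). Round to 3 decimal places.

P(X=A) = 0.070 + 0.067 + 0.087 + 0.092 = 0.316; P(Y=D | X=A) = 0.092/0.316 = 0.2911.
P(X=B) = 0.032 + 0.070 + 0.023 + 0.045 = 0.170; P(Y=D | X=B) = 0.045/0.170 = 0.2647.
Difference = 0.026.

0.026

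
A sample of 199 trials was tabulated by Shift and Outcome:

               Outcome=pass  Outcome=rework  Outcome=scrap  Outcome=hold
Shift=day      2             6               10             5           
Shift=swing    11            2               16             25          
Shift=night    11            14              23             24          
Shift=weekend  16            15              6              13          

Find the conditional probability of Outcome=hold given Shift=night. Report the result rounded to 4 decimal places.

0.3333

Total with Shift=night: 11 + 14 + 23 + 24 = 72.
P(Outcome=hold | Shift=night) = 24/72 = 0.3333.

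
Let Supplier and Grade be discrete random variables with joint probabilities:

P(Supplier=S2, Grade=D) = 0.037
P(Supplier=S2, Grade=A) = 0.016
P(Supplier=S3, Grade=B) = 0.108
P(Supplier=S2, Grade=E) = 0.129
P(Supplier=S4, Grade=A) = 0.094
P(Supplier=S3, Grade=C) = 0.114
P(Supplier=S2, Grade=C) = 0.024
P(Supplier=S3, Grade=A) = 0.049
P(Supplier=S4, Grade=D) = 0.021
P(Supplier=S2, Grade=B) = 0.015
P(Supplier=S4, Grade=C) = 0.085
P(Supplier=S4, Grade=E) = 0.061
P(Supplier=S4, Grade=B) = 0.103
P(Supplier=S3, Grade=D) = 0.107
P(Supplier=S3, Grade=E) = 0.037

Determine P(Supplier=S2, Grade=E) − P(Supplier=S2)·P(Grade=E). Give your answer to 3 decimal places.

0.079

P(Supplier=S2) = 0.016 + 0.015 + 0.024 + 0.037 + 0.129 = 0.221.
P(Grade=E) = 0.129 + 0.037 + 0.061 = 0.227.
P(Supplier=S2, Grade=E) − P(Supplier=S2)P(Grade=E) = 0.129 − 0.221×0.227 = 0.079.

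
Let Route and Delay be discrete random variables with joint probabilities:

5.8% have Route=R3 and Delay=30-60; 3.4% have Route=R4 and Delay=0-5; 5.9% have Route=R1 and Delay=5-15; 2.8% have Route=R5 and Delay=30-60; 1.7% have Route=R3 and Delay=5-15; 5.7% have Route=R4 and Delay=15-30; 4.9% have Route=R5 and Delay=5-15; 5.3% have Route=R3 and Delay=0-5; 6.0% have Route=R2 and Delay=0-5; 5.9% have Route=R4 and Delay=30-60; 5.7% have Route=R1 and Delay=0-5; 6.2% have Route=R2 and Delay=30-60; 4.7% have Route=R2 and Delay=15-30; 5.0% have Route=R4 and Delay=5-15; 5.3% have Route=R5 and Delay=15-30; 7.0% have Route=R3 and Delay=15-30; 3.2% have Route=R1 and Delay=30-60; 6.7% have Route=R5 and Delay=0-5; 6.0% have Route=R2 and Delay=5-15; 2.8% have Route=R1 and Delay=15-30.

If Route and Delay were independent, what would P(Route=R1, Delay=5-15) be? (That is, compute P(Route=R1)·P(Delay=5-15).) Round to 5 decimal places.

0.04136

P(Route=R1) = 0.057 + 0.059 + 0.028 + 0.032 = 0.176.
P(Delay=5-15) = 0.059 + 0.060 + 0.017 + 0.050 + 0.049 = 0.235.
Product: 0.176 × 0.235 = 0.04136.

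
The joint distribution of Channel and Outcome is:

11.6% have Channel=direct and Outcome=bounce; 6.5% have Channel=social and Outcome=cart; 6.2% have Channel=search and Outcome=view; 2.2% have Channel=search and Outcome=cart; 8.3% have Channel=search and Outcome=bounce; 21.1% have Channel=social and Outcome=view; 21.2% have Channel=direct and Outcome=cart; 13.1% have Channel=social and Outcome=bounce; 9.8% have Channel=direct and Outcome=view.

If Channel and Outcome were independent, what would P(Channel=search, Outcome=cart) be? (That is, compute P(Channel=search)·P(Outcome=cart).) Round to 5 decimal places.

0.04993

P(Channel=search) = 0.083 + 0.062 + 0.022 = 0.167.
P(Outcome=cart) = 0.022 + 0.065 + 0.212 = 0.299.
Product: 0.167 × 0.299 = 0.04993.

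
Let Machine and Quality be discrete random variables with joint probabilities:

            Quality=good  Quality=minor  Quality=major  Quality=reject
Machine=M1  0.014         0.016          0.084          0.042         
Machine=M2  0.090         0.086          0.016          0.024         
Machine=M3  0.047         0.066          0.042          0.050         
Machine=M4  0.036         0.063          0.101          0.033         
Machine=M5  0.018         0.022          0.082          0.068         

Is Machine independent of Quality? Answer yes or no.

no

P(Machine=M2) = 0.216 and P(Quality=major) = 0.325, so their product is 0.07020, but P(Machine=M2, Quality=major) = 0.016. Since these differ, Machine and Quality are not independent.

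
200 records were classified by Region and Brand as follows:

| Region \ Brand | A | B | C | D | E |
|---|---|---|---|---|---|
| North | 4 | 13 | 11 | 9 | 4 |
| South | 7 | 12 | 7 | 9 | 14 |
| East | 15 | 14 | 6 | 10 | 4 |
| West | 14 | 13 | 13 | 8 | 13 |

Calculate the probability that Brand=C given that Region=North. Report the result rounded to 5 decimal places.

Total with Region=North: 4 + 13 + 11 + 9 + 4 = 41.
P(Brand=C | Region=North) = 11/41 = 0.26829.

0.26829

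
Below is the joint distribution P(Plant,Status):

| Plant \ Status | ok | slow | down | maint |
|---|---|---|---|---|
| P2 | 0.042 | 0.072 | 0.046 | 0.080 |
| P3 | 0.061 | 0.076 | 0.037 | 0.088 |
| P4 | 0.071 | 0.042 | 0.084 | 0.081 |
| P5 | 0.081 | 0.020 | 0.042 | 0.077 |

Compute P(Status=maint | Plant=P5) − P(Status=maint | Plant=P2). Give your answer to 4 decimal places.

P(Plant=P5) = 0.081 + 0.020 + 0.042 + 0.077 = 0.220; P(Status=maint | Plant=P5) = 0.077/0.220 = 0.35000.
P(Plant=P2) = 0.042 + 0.072 + 0.046 + 0.080 = 0.240; P(Status=maint | Plant=P2) = 0.080/0.240 = 0.33333.
Difference = 0.0167.

0.0167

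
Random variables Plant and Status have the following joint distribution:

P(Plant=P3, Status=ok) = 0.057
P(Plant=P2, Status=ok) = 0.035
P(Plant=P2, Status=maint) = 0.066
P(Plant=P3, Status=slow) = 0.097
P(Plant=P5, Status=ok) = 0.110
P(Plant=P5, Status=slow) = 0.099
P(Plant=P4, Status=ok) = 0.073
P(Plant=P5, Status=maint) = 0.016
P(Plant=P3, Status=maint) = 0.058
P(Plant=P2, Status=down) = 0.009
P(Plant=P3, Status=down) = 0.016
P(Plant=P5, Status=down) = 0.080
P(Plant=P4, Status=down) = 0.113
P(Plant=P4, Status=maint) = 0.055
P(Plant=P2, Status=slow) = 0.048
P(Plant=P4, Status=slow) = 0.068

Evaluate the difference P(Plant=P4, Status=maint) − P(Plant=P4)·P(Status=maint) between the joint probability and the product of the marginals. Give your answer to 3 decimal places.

-0.005

P(Plant=P4) = 0.073 + 0.068 + 0.113 + 0.055 = 0.309.
P(Status=maint) = 0.066 + 0.058 + 0.055 + 0.016 = 0.195.
P(Plant=P4, Status=maint) − P(Plant=P4)P(Status=maint) = 0.055 − 0.309×0.195 = -0.005.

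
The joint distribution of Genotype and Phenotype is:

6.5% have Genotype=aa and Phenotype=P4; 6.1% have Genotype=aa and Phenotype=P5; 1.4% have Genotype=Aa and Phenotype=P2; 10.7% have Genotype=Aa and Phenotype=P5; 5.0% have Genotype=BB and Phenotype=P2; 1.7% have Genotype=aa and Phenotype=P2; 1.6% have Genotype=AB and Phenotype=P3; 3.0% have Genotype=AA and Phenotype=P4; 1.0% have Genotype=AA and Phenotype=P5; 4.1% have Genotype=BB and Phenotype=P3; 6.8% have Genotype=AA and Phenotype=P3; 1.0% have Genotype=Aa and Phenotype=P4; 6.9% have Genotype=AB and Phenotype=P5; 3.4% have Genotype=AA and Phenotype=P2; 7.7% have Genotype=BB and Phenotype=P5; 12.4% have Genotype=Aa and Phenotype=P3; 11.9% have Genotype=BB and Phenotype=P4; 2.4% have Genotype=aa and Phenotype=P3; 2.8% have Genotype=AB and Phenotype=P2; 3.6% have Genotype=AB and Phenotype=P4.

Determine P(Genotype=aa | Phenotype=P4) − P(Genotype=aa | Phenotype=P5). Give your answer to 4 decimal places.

P(Phenotype=P4) = 0.030 + 0.010 + 0.065 + 0.036 + 0.119 = 0.260; P(Genotype=aa | Phenotype=P4) = 0.065/0.260 = 0.25000.
P(Phenotype=P5) = 0.010 + 0.107 + 0.061 + 0.069 + 0.077 = 0.324; P(Genotype=aa | Phenotype=P5) = 0.061/0.324 = 0.18827.
Difference = 0.0617.

0.0617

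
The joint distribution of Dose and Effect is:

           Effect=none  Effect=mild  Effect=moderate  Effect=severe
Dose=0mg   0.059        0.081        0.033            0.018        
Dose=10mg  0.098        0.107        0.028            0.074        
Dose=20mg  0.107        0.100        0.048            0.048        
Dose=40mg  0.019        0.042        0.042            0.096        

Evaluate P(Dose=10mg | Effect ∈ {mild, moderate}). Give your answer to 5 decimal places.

P(Effect=mild) = 0.081 + 0.107 + 0.100 + 0.042 = 0.330.
P(Effect=moderate) = 0.033 + 0.028 + 0.048 + 0.042 = 0.151.
P(Effect ∈ {mild, moderate}) = 0.330 + 0.151 = 0.481; P(Dose=10mg, Effect ∈ {mild, moderate}) = 0.107 + 0.028 = 0.135.
P(Dose=10mg | Effect ∈ {mild, moderate}) = 0.135/0.481 = 0.28067.

0.28067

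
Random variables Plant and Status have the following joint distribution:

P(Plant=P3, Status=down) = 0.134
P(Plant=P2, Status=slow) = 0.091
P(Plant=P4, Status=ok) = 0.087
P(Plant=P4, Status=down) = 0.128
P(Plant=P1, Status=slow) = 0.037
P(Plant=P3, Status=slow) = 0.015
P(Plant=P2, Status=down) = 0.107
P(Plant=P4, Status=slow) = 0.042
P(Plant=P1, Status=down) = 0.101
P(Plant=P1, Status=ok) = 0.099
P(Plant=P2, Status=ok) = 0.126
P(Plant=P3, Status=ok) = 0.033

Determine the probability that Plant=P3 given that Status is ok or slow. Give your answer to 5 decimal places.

0.09057

P(Status=ok) = 0.099 + 0.126 + 0.033 + 0.087 = 0.345.
P(Status=slow) = 0.037 + 0.091 + 0.015 + 0.042 = 0.185.
P(Status ∈ {ok, slow}) = 0.345 + 0.185 = 0.530; P(Plant=P3, Status ∈ {ok, slow}) = 0.033 + 0.015 = 0.048.
P(Plant=P3 | Status ∈ {ok, slow}) = 0.048/0.530 = 0.09057.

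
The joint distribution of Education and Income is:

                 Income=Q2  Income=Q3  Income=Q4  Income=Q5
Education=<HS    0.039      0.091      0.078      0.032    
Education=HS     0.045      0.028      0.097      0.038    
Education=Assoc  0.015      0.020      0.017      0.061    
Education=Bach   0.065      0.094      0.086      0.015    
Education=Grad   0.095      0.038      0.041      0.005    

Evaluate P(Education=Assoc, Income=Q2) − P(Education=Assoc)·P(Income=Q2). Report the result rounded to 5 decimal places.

-0.01427

P(Education=Assoc) = 0.015 + 0.020 + 0.017 + 0.061 = 0.113.
P(Income=Q2) = 0.039 + 0.045 + 0.015 + 0.065 + 0.095 = 0.259.
P(Education=Assoc, Income=Q2) − P(Education=Assoc)P(Income=Q2) = 0.015 − 0.113×0.259 = -0.01427.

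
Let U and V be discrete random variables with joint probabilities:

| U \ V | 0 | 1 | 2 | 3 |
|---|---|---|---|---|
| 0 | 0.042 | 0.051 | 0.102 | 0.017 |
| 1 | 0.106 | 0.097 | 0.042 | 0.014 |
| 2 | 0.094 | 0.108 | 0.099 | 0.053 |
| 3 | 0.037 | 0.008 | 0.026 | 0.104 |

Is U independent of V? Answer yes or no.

no

P(U=3) = 0.175 and P(V=3) = 0.188, so their product is 0.03290, but P(U=3, V=3) = 0.104. Since these differ, U and V are not independent.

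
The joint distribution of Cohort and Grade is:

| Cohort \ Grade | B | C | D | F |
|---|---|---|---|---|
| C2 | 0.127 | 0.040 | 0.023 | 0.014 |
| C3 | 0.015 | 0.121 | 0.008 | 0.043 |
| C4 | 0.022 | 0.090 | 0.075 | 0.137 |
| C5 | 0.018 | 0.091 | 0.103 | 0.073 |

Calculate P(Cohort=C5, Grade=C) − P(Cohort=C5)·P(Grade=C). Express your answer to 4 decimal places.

P(Cohort=C5) = 0.018 + 0.091 + 0.103 + 0.073 = 0.285.
P(Grade=C) = 0.040 + 0.121 + 0.090 + 0.091 = 0.342.
P(Cohort=C5, Grade=C) − P(Cohort=C5)P(Grade=C) = 0.091 − 0.285×0.342 = -0.0065.

-0.0065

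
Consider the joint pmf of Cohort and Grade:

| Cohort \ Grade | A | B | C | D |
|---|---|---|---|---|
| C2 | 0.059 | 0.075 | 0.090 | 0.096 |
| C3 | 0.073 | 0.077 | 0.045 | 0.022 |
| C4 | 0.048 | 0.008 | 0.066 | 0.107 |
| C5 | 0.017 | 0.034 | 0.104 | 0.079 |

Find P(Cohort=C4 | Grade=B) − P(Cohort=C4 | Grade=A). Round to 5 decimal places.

-0.20242

P(Grade=B) = 0.075 + 0.077 + 0.008 + 0.034 = 0.194; P(Cohort=C4 | Grade=B) = 0.008/0.194 = 0.041237.
P(Grade=A) = 0.059 + 0.073 + 0.048 + 0.017 = 0.197; P(Cohort=C4 | Grade=A) = 0.048/0.197 = 0.243655.
Difference = -0.20242.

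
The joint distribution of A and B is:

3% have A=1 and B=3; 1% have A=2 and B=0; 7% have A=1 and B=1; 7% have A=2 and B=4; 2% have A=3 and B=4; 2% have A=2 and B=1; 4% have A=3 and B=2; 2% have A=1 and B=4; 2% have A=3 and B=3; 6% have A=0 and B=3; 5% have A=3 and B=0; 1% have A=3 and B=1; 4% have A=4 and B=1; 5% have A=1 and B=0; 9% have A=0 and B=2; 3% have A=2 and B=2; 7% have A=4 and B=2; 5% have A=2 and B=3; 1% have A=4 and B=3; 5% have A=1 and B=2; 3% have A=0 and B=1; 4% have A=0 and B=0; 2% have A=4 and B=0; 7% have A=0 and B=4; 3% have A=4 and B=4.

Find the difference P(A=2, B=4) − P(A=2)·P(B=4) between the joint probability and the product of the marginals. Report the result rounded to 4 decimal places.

0.0322

P(A=2) = 0.01 + 0.02 + 0.03 + 0.05 + 0.07 = 0.18.
P(B=4) = 0.07 + 0.02 + 0.07 + 0.02 + 0.03 = 0.21.
P(A=2, B=4) − P(A=2)P(B=4) = 0.07 − 0.18×0.21 = 0.0322.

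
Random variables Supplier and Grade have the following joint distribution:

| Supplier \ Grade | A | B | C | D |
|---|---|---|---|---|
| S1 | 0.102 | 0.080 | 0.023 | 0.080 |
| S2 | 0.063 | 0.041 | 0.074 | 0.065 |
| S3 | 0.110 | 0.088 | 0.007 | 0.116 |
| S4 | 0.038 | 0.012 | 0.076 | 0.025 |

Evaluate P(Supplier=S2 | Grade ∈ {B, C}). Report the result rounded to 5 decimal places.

0.28678

P(Grade=B) = 0.080 + 0.041 + 0.088 + 0.012 = 0.221.
P(Grade=C) = 0.023 + 0.074 + 0.007 + 0.076 = 0.180.
P(Grade ∈ {B, C}) = 0.221 + 0.180 = 0.401; P(Supplier=S2, Grade ∈ {B, C}) = 0.041 + 0.074 = 0.115.
P(Supplier=S2 | Grade ∈ {B, C}) = 0.115/0.401 = 0.28678.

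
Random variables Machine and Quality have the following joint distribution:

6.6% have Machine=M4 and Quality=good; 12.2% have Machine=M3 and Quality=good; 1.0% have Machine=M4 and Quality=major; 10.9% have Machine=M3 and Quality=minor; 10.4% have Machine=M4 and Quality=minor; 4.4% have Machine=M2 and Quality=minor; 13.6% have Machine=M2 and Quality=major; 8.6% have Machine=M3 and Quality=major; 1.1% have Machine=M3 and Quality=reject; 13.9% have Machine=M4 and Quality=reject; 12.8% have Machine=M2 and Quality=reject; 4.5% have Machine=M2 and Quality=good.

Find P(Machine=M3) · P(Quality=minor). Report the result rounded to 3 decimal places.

P(Machine=M3) = 0.122 + 0.109 + 0.086 + 0.011 = 0.328.
P(Quality=minor) = 0.044 + 0.109 + 0.104 = 0.257.
Product: 0.328 × 0.257 = 0.084.

0.084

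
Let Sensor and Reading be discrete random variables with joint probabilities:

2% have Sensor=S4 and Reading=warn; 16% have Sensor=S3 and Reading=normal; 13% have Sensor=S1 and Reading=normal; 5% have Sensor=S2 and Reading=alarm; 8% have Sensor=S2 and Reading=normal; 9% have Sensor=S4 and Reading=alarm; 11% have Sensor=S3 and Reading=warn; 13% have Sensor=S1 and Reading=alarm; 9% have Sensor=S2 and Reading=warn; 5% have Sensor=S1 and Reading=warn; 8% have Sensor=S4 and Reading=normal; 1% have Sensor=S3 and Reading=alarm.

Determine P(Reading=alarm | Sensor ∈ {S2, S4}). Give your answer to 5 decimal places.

P(Sensor=S2) = 0.08 + 0.09 + 0.05 = 0.22.
P(Sensor=S4) = 0.08 + 0.02 + 0.09 = 0.19.
P(Sensor ∈ {S2, S4}) = 0.22 + 0.19 = 0.41; P(Reading=alarm, Sensor ∈ {S2, S4}) = 0.05 + 0.09 = 0.14.
P(Reading=alarm | Sensor ∈ {S2, S4}) = 0.14/0.41 = 0.34146.

0.34146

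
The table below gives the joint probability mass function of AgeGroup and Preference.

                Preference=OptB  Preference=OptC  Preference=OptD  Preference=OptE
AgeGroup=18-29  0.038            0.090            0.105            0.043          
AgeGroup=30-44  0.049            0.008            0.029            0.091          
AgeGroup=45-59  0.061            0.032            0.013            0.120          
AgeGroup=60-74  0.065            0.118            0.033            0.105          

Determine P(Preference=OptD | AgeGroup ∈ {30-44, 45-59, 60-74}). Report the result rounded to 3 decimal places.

P(AgeGroup=30-44) = 0.049 + 0.008 + 0.029 + 0.091 = 0.177.
P(AgeGroup=45-59) = 0.061 + 0.032 + 0.013 + 0.120 = 0.226.
P(AgeGroup=60-74) = 0.065 + 0.118 + 0.033 + 0.105 = 0.321.
P(AgeGroup ∈ {30-44, 45-59, 60-74}) = 0.177 + 0.226 + 0.321 = 0.724; P(Preference=OptD, AgeGroup ∈ {30-44, 45-59, 60-74}) = 0.029 + 0.013 + 0.033 = 0.075.
P(Preference=OptD | AgeGroup ∈ {30-44, 45-59, 60-74}) = 0.075/0.724 = 0.104.

0.104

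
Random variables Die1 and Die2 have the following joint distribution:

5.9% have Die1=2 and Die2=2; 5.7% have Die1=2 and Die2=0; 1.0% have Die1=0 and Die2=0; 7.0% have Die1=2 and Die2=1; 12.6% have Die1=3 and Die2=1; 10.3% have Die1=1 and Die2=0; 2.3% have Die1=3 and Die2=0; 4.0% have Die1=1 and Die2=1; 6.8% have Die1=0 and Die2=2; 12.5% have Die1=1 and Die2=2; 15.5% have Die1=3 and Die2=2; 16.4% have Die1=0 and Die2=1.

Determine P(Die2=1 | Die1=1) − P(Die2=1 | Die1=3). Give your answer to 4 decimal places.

-0.2652

P(Die1=1) = 0.103 + 0.040 + 0.125 = 0.268; P(Die2=1 | Die1=1) = 0.040/0.268 = 0.14925.
P(Die1=3) = 0.023 + 0.126 + 0.155 = 0.304; P(Die2=1 | Die1=3) = 0.126/0.304 = 0.41447.
Difference = -0.2652.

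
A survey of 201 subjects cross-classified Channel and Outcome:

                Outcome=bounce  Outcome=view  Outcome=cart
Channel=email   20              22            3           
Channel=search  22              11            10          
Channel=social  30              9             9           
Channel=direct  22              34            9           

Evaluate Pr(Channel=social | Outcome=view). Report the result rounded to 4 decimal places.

0.1184

Total with Outcome=view: 22 + 11 + 9 + 34 = 76.
P(Channel=social | Outcome=view) = 9/76 = 0.1184.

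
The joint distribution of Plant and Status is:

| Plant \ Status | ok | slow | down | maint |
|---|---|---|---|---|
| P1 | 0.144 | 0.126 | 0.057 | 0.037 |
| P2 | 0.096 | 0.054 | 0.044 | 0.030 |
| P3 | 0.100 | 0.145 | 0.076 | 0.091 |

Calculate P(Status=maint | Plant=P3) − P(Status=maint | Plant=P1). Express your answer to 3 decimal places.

P(Plant=P3) = 0.100 + 0.145 + 0.076 + 0.091 = 0.412; P(Status=maint | Plant=P3) = 0.091/0.412 = 0.2209.
P(Plant=P1) = 0.144 + 0.126 + 0.057 + 0.037 = 0.364; P(Status=maint | Plant=P1) = 0.037/0.364 = 0.1016.
Difference = 0.119.

0.119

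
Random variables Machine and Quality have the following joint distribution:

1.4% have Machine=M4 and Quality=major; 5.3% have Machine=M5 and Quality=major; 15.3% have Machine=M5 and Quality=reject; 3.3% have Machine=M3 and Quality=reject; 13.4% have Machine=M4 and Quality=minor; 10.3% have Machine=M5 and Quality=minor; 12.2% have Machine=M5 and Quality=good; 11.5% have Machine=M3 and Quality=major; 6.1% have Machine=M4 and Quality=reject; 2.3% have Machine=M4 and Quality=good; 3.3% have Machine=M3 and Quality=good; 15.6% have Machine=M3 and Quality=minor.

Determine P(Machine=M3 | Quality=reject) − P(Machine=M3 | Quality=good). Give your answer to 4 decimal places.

P(Quality=reject) = 0.033 + 0.061 + 0.153 = 0.247; P(Machine=M3 | Quality=reject) = 0.033/0.247 = 0.13360.
P(Quality=good) = 0.033 + 0.023 + 0.122 = 0.178; P(Machine=M3 | Quality=good) = 0.033/0.178 = 0.18539.
Difference = -0.0518.

-0.0518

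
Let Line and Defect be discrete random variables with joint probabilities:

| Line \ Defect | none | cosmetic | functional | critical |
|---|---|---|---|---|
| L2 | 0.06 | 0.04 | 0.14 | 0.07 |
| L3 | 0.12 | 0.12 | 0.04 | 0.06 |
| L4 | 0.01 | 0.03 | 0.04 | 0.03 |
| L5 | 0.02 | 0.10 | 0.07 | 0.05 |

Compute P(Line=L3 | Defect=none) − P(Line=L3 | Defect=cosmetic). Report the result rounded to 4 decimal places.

0.1576

P(Defect=none) = 0.06 + 0.12 + 0.01 + 0.02 = 0.21; P(Line=L3 | Defect=none) = 0.12/0.21 = 0.57143.
P(Defect=cosmetic) = 0.04 + 0.12 + 0.03 + 0.10 = 0.29; P(Line=L3 | Defect=cosmetic) = 0.12/0.29 = 0.41379.
Difference = 0.1576.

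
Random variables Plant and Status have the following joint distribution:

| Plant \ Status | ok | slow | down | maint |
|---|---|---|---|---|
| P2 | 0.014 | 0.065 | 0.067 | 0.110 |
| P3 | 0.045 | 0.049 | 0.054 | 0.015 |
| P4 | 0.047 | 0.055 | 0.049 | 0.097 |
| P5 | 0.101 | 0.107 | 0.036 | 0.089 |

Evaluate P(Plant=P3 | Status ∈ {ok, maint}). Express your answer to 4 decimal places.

P(Status=ok) = 0.014 + 0.045 + 0.047 + 0.101 = 0.207.
P(Status=maint) = 0.110 + 0.015 + 0.097 + 0.089 = 0.311.
P(Status ∈ {ok, maint}) = 0.207 + 0.311 = 0.518; P(Plant=P3, Status ∈ {ok, maint}) = 0.045 + 0.015 = 0.060.
P(Plant=P3 | Status ∈ {ok, maint}) = 0.060/0.518 = 0.1158.

0.1158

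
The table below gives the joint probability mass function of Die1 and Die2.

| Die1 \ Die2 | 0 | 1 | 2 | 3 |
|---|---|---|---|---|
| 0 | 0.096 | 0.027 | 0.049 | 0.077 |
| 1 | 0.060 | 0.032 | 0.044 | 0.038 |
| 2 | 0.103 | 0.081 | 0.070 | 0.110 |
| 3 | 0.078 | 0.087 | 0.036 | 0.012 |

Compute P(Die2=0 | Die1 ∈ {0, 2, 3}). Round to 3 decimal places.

P(Die1=0) = 0.096 + 0.027 + 0.049 + 0.077 = 0.249.
P(Die1=2) = 0.103 + 0.081 + 0.070 + 0.110 = 0.364.
P(Die1=3) = 0.078 + 0.087 + 0.036 + 0.012 = 0.213.
P(Die1 ∈ {0, 2, 3}) = 0.249 + 0.364 + 0.213 = 0.826; P(Die2=0, Die1 ∈ {0, 2, 3}) = 0.096 + 0.103 + 0.078 = 0.277.
P(Die2=0 | Die1 ∈ {0, 2, 3}) = 0.277/0.826 = 0.335.

0.335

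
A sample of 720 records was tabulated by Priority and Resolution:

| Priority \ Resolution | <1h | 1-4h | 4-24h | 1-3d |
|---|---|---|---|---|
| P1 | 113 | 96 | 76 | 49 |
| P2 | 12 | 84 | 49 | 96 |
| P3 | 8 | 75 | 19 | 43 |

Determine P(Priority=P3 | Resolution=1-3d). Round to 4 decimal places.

Total with Resolution=1-3d: 49 + 96 + 43 = 188.
P(Priority=P3 | Resolution=1-3d) = 43/188 = 0.2287.

0.2287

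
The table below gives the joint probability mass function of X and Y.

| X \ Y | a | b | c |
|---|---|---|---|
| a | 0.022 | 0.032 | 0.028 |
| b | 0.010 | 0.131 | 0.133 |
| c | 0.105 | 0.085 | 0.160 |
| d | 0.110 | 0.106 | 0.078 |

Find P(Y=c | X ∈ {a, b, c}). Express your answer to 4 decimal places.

P(X=a) = 0.022 + 0.032 + 0.028 = 0.082.
P(X=b) = 0.010 + 0.131 + 0.133 = 0.274.
P(X=c) = 0.105 + 0.085 + 0.160 = 0.350.
P(X ∈ {a, b, c}) = 0.082 + 0.274 + 0.350 = 0.706; P(Y=c, X ∈ {a, b, c}) = 0.028 + 0.133 + 0.160 = 0.321.
P(Y=c | X ∈ {a, b, c}) = 0.321/0.706 = 0.4547.

0.4547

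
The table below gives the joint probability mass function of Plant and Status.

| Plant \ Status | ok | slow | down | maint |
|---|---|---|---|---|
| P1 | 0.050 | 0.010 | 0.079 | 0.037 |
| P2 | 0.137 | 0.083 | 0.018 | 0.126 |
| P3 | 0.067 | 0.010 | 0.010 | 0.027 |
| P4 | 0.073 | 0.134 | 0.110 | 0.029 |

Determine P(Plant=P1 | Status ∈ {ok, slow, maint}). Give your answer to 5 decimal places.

0.12388

P(Status=ok) = 0.050 + 0.137 + 0.067 + 0.073 = 0.327.
P(Status=slow) = 0.010 + 0.083 + 0.010 + 0.134 = 0.237.
P(Status=maint) = 0.037 + 0.126 + 0.027 + 0.029 = 0.219.
P(Status ∈ {ok, slow, maint}) = 0.327 + 0.237 + 0.219 = 0.783; P(Plant=P1, Status ∈ {ok, slow, maint}) = 0.050 + 0.010 + 0.037 = 0.097.
P(Plant=P1 | Status ∈ {ok, slow, maint}) = 0.097/0.783 = 0.12388.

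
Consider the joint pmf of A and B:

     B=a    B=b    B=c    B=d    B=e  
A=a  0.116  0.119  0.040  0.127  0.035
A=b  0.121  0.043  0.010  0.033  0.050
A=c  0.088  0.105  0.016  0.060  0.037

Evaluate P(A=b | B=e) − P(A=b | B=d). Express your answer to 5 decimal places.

P(B=e) = 0.035 + 0.050 + 0.037 = 0.122; P(A=b | B=e) = 0.050/0.122 = 0.409836.
P(B=d) = 0.127 + 0.033 + 0.060 = 0.220; P(A=b | B=d) = 0.033/0.220 = 0.150000.
Difference = 0.25984.

0.25984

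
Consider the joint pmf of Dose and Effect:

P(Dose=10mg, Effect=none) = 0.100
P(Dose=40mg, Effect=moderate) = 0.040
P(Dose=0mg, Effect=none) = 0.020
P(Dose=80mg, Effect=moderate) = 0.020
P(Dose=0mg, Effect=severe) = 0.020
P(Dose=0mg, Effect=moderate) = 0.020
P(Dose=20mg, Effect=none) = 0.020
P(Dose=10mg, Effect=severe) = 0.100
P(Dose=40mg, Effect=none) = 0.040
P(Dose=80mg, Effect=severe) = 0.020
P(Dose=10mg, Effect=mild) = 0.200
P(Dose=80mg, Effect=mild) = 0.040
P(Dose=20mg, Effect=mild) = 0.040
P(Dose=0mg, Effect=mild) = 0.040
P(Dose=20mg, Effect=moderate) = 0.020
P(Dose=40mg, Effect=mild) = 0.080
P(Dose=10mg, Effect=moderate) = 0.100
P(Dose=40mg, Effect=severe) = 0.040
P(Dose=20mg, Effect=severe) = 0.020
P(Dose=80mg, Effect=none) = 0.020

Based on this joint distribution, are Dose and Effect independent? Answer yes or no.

Every cell satisfies P(Dose,Effect) = P(Dose)·P(Effect). For instance P(Dose=10mg) = 0.500, P(Effect=none) = 0.200, and 0.500×0.200 = 0.100 matches the joint entry. So Dose and Effect are independent.

yes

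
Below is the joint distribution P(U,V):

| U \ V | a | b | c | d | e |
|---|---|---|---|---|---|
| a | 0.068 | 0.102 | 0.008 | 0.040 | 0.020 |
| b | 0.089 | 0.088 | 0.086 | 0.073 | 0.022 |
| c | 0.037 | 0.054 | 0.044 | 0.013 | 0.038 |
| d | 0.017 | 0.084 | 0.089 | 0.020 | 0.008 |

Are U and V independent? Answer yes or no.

no

P(U=a) = 0.238 and P(V=c) = 0.227, so their product is 0.05403, but P(U=a, V=c) = 0.008. Since these differ, U and V are not independent.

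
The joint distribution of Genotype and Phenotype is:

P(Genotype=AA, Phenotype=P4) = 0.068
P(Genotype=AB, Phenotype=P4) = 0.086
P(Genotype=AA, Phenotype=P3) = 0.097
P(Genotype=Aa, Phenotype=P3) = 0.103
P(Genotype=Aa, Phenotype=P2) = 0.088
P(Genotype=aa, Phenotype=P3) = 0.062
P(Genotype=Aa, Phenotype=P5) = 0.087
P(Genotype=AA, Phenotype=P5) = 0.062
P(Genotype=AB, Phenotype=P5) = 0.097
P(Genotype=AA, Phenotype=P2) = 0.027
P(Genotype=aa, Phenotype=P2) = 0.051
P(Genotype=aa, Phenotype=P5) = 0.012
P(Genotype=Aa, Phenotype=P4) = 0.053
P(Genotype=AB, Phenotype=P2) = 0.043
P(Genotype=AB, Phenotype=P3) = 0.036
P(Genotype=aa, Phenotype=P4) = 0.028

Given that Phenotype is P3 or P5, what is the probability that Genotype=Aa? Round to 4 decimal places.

0.3417

P(Phenotype=P3) = 0.097 + 0.103 + 0.062 + 0.036 = 0.298.
P(Phenotype=P5) = 0.062 + 0.087 + 0.012 + 0.097 = 0.258.
P(Phenotype ∈ {P3, P5}) = 0.298 + 0.258 = 0.556; P(Genotype=Aa, Phenotype ∈ {P3, P5}) = 0.103 + 0.087 = 0.190.
P(Genotype=Aa | Phenotype ∈ {P3, P5}) = 0.190/0.556 = 0.3417.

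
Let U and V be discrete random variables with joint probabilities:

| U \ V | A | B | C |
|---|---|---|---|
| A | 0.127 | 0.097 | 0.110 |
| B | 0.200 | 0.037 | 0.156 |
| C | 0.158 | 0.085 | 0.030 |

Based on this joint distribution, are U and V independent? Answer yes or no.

no

P(U=C) = 0.273 and P(V=C) = 0.296, so their product is 0.08081, but P(U=C, V=C) = 0.030. Since these differ, U and V are not independent.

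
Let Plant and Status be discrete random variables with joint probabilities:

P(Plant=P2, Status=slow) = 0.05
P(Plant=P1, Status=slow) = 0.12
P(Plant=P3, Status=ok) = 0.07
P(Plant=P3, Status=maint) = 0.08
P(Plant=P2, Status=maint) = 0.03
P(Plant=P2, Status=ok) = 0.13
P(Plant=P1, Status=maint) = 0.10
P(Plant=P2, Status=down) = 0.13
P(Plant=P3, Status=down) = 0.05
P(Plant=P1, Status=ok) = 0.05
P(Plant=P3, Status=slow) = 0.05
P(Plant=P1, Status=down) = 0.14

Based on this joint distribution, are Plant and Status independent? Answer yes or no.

no

P(Plant=P1) = 0.41 and P(Status=ok) = 0.25, so their product is 0.1025, but P(Plant=P1, Status=ok) = 0.05. Since these differ, Plant and Status are not independent.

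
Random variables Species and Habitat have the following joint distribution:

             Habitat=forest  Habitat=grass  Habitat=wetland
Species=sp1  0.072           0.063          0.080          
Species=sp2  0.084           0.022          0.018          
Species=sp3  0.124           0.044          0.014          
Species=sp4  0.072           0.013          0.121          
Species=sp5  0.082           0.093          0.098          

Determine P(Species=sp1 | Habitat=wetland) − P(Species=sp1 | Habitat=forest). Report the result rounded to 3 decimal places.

0.076

P(Habitat=wetland) = 0.080 + 0.018 + 0.014 + 0.121 + 0.098 = 0.331; P(Species=sp1 | Habitat=wetland) = 0.080/0.331 = 0.2417.
P(Habitat=forest) = 0.072 + 0.084 + 0.124 + 0.072 + 0.082 = 0.434; P(Species=sp1 | Habitat=forest) = 0.072/0.434 = 0.1659.
Difference = 0.076.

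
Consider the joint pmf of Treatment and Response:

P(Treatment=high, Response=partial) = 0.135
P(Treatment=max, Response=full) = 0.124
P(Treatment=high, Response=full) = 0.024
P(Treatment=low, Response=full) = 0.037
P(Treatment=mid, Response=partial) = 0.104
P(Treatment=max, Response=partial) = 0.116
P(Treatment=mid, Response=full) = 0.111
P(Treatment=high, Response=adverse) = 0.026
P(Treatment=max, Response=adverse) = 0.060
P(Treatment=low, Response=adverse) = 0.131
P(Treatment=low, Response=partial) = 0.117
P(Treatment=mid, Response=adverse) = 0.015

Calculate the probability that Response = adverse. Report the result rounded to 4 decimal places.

0.2320

P(Response=adverse) = 0.131 + 0.015 + 0.026 + 0.060 = 0.232.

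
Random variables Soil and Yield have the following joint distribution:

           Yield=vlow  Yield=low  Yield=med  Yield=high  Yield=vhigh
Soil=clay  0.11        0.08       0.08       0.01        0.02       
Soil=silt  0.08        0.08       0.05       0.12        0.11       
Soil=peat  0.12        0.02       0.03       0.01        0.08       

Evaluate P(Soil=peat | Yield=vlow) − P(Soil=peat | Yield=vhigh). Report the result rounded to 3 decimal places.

0.006

P(Yield=vlow) = 0.11 + 0.08 + 0.12 = 0.31; P(Soil=peat | Yield=vlow) = 0.12/0.31 = 0.3871.
P(Yield=vhigh) = 0.02 + 0.11 + 0.08 = 0.21; P(Soil=peat | Yield=vhigh) = 0.08/0.21 = 0.3810.
Difference = 0.006.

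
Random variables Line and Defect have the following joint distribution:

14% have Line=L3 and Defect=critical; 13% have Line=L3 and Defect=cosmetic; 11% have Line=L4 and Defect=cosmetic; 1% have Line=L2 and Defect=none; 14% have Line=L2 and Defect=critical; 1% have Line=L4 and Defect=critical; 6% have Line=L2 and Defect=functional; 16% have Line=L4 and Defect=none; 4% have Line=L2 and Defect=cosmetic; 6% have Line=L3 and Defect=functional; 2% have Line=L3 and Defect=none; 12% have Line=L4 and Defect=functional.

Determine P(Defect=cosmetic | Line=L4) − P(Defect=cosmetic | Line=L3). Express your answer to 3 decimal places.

-0.096

P(Line=L4) = 0.16 + 0.11 + 0.12 + 0.01 = 0.40; P(Defect=cosmetic | Line=L4) = 0.11/0.40 = 0.2750.
P(Line=L3) = 0.02 + 0.13 + 0.06 + 0.14 = 0.35; P(Defect=cosmetic | Line=L3) = 0.13/0.35 = 0.3714.
Difference = -0.096.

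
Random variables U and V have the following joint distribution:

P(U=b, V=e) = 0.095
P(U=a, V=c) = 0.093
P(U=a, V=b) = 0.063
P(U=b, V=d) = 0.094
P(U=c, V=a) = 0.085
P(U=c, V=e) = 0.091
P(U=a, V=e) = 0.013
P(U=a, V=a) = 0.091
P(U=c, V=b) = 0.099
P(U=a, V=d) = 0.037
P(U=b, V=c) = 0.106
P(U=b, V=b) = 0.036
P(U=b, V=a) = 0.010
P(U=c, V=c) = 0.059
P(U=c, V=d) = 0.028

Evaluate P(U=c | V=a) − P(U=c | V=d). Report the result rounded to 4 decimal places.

0.2809

P(V=a) = 0.091 + 0.010 + 0.085 = 0.186; P(U=c | V=a) = 0.085/0.186 = 0.45699.
P(V=d) = 0.037 + 0.094 + 0.028 = 0.159; P(U=c | V=d) = 0.028/0.159 = 0.17610.
Difference = 0.2809.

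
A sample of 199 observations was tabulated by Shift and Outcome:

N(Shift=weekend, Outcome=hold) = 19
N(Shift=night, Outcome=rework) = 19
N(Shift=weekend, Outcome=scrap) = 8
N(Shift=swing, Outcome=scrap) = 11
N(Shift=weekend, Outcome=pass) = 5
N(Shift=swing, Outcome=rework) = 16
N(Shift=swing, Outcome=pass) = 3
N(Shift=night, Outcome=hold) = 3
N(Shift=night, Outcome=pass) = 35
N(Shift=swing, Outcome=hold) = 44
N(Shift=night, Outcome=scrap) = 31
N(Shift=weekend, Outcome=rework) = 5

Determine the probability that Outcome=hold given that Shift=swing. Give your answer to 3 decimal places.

0.595

Total with Shift=swing: 3 + 16 + 11 + 44 = 74.
P(Outcome=hold | Shift=swing) = 44/74 = 0.595.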